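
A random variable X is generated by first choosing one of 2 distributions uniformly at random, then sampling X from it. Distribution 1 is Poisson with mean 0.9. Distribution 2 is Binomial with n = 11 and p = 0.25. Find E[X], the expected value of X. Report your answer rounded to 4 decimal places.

1.8250

Component means — 1: 0.9; 2: 2.75.
E[X] = 0.5·0.9 + 0.5·2.75 = 1.825.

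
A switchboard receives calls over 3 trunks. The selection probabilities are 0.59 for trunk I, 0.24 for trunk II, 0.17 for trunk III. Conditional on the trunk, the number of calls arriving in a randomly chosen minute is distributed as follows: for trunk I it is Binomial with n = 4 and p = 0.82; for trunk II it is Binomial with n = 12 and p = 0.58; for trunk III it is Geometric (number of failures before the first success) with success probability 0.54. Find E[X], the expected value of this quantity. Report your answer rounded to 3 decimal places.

3.750

Component means — I: 3.28; II: 6.96; III: 0.851852.
E[X] = 0.59·3.28 + 0.24·6.96 + 0.17·0.851852 = 3.75041.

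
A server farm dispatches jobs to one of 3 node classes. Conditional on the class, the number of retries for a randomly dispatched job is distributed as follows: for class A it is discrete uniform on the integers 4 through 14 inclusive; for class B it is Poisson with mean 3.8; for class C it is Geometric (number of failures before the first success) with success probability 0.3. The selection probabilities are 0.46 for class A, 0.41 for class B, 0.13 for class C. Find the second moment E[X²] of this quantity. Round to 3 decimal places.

For each component E[X²] = Var + (mean)², giving A: 91; B: 18.24; C: 13.2222.
Overall E[X²] = 0.46·91 + 0.41·18.24 + 0.13·13.2222 = 51.0573.

51.057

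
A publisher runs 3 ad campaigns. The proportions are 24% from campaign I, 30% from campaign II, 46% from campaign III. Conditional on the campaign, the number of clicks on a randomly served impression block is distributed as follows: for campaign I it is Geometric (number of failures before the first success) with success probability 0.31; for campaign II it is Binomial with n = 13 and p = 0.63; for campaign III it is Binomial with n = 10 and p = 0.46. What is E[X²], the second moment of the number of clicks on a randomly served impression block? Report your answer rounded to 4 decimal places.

34.8204

For each component E[X²] = Var + (mean)², giving I: 12.1342; II: 70.1064; III: 23.644.
Overall E[X²] = 0.24·12.1342 + 0.3·70.1064 + 0.46·23.644 = 34.8204.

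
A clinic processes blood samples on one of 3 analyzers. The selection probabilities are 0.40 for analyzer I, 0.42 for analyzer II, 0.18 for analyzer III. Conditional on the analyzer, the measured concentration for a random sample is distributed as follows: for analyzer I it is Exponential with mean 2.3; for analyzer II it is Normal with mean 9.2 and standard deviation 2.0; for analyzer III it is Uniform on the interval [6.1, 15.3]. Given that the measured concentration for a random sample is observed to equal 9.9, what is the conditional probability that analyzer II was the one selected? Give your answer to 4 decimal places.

0.7824

Likelihoods f(9.9 | ·): I: 0.00587378; II: 0.18762; III: 0.108696.
Posterior ∝ prior × likelihood. Numerator for II: 0.42·0.18762 = 0.0788005.
Normalizing constant: 0.4·0.00587378 + 0.42·0.18762 + 0.18·0.108696 = 0.100715.
P(II | observation) = 0.0788005 / 0.100715 = 0.782409.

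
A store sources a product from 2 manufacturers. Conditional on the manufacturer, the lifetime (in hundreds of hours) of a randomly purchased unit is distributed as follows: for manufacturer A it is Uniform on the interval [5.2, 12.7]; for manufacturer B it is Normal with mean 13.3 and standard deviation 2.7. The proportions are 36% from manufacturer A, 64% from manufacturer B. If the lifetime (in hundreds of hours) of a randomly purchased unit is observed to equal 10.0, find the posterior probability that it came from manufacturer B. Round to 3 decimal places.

Likelihoods f(10.0 | ·): A: 0.133333; B: 0.0700109.
Posterior ∝ prior × likelihood. Numerator for B: 0.64·0.0700109 = 0.044807.
Normalizing constant: 0.36·0.133333 + 0.64·0.0700109 = 0.092807.
P(B | observation) = 0.044807 / 0.092807 = 0.482798.

0.483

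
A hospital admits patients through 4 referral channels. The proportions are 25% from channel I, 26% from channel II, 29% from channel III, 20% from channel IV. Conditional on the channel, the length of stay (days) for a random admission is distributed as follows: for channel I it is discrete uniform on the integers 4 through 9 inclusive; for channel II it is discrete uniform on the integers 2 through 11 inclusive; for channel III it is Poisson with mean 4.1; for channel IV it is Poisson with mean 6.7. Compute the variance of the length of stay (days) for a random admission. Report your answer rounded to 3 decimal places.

6.651

Per component, I: μ=6.5, E[X²]=45.1667; II: μ=6.5, E[X²]=50.5; III: μ=4.1, E[X²]=20.91; IV: μ=6.7, E[X²]=51.59.
E[X] = 0.25·6.5 + 0.26·6.5 + 0.29·4.1 + 0.2·6.7 = 5.844.
E[X²] = 0.25·45.1667 + 0.26·50.5 + 0.29·20.91 + 0.2·51.59 = 40.8036.
Var(X) = E[X²] − (E[X])² = 40.8036 − 34.1523 = 6.65123.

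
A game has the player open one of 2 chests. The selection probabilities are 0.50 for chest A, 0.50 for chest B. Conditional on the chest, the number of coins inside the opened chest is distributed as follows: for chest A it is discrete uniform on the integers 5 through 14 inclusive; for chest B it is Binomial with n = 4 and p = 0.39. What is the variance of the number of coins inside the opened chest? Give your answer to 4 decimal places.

20.3617

Per component, A: μ=9.5, E[X²]=98.5; B: μ=1.56, E[X²]=3.3852.
E[X] = 0.5·9.5 + 0.5·1.56 = 5.53.
E[X²] = 0.5·98.5 + 0.5·3.3852 = 50.9426.
Var(X) = E[X²] − (E[X])² = 50.9426 − 30.5809 = 20.3617.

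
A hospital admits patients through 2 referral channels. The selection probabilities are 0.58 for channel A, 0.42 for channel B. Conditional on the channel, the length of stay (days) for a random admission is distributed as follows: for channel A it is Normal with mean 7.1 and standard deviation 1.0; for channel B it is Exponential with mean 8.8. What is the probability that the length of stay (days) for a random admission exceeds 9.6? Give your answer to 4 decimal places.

0.1447

Conditional on each channel, P(X > 9.6): A: 0.00620967; B: 0.335911.
By total probability, P(X > 9.6) = 0.58·0.00620967 + 0.42·0.335911 = 0.144684.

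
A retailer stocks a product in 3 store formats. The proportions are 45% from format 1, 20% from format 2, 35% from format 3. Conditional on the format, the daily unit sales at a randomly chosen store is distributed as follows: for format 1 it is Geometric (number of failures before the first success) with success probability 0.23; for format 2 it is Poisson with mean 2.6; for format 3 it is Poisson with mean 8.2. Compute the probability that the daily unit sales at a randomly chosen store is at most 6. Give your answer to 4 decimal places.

Conditional on each format, P(X ≤ 6): 1: 0.839515; 2: 0.98283; 3: 0.289562.
By total probability, P(X ≤ 6) = 0.45·0.839515 + 0.2·0.98283 + 0.35·0.289562 = 0.675694.

0.6757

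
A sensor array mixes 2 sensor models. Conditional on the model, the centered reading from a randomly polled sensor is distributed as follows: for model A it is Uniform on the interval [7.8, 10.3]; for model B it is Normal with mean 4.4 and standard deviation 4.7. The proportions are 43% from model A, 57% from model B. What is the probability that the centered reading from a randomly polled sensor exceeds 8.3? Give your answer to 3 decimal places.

Conditional on each model, P(X > 8.3): A: 0.8; B: 0.20333.
By total probability, P(X > 8.3) = 0.43·0.8 + 0.57·0.20333 = 0.459898.

0.460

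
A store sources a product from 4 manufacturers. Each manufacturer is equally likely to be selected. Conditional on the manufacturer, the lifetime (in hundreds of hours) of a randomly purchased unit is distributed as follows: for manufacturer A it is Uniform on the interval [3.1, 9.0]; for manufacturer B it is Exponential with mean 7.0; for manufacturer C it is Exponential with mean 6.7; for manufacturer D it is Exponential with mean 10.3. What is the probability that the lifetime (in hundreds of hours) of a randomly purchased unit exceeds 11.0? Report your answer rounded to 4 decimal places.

0.1863

Conditional on each manufacturer, P(X > 11.0): A: 0; B: 0.207748; C: 0.193633; D: 0.343709.
By total probability, P(X > 11.0) = 0.25·0 + 0.25·0.207748 + 0.25·0.193633 + 0.25·0.343709 = 0.186272.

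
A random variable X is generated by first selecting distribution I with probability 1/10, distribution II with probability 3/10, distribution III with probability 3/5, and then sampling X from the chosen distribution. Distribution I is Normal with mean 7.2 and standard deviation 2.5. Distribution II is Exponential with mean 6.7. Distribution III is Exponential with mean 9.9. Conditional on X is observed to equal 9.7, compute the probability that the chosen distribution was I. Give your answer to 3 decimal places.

Likelihoods f(9.7 | ·): I: 0.0967883; II: 0.035089; III: 0.0379179.
Posterior ∝ prior × likelihood. Numerator for I: 0.1·0.0967883 = 0.00967883.
Normalizing constant: 0.1·0.0967883 + 0.3·0.035089 + 0.6·0.0379179 = 0.0429562.
P(I | observation) = 0.00967883 / 0.0429562 = 0.225318.

0.225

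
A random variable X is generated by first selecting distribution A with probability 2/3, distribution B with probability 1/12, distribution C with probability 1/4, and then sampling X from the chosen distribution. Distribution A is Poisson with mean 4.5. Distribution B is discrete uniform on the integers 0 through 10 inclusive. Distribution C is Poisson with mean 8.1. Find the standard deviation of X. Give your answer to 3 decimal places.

2.869

Per component, A: μ=4.5, E[X²]=24.75; B: μ=5, E[X²]=35; C: μ=8.1, E[X²]=73.71.
E[X] = 0.666667·4.5 + 0.0833333·5 + 0.25·8.1 = 5.44167.
E[X²] = 0.666667·24.75 + 0.0833333·35 + 0.25·73.71 = 37.8442.
Var(X) = E[X²] − (E[X])² = 37.8442 − 29.6117 = 8.23243.
SD(X) = √8.23243 = 2.86922.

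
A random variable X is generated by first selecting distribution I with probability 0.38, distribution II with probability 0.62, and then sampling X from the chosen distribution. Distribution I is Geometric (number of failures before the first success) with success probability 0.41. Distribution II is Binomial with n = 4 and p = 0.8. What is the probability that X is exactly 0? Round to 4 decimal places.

0.1568

Conditional on each component, P(X = 0): I: 0.41; II: 0.0016.
By total probability, P(X = 0) = 0.38·0.41 + 0.62·0.0016 = 0.156792.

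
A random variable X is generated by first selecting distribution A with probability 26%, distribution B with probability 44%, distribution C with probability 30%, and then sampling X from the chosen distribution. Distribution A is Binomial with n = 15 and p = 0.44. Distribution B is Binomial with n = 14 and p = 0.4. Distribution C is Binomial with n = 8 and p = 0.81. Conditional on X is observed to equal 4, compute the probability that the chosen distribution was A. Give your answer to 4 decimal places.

0.2203

Likelihoods P(X=4 | ·): A: 0.0868984; B: 0.154948; C: 0.0392692.
Posterior ∝ prior × likelihood. Numerator for A: 0.26·0.0868984 = 0.0225936.
Normalizing constant: 0.26·0.0868984 + 0.44·0.154948 + 0.3·0.0392692 = 0.102552.
P(A | observation) = 0.0225936 / 0.102552 = 0.220314.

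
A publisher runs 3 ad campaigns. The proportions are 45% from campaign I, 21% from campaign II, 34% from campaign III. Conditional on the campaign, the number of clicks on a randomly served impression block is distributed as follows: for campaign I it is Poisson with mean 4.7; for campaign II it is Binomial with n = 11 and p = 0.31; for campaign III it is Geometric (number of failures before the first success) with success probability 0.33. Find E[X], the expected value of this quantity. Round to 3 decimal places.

3.521

Component means — I: 4.7; II: 3.41; III: 2.0303.
E[X] = 0.45·4.7 + 0.21·3.41 + 0.34·2.0303 = 3.5214.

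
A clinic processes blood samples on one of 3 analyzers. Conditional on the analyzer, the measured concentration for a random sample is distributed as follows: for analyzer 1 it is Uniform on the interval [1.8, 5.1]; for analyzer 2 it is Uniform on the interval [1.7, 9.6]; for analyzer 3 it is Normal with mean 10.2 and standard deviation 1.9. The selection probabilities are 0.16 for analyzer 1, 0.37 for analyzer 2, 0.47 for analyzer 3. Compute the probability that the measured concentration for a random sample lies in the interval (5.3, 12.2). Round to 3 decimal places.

0.600

Conditional on each analyzer, P(5.3 < X < 12.2): 1: 0; 2: 0.544304; 3: 0.84879.
By total probability, P(5.3 < X < 12.2) = 0.16·0 + 0.37·0.544304 + 0.47·0.84879 = 0.600324.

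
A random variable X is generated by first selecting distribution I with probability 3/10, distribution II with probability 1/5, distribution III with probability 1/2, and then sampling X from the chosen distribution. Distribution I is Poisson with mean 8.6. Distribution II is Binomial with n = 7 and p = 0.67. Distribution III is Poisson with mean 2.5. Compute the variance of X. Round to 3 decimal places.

11.118

Per component, I: μ=8.6, E[X²]=82.56; II: μ=4.69, E[X²]=23.5438; III: μ=2.5, E[X²]=8.75.
E[X] = 0.3·8.6 + 0.2·4.69 + 0.5·2.5 = 4.768.
E[X²] = 0.3·82.56 + 0.2·23.5438 + 0.5·8.75 = 33.8518.
Var(X) = E[X²] − (E[X])² = 33.8518 − 22.7338 = 11.1179.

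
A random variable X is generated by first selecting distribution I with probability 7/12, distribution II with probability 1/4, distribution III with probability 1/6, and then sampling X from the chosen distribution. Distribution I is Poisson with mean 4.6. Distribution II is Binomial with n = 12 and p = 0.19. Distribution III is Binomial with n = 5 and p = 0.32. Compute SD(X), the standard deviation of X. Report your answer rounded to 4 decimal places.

Per component, I: μ=4.6, E[X²]=25.76; II: μ=2.28, E[X²]=7.0452; III: μ=1.6, E[X²]=3.648.
E[X] = 0.583333·4.6 + 0.25·2.28 + 0.166667·1.6 = 3.52.
E[X²] = 0.583333·25.76 + 0.25·7.0452 + 0.166667·3.648 = 17.396.
Var(X) = E[X²] − (E[X])² = 17.396 − 12.3904 = 5.00557.
SD(X) = √5.00557 = 2.23731.

2.2373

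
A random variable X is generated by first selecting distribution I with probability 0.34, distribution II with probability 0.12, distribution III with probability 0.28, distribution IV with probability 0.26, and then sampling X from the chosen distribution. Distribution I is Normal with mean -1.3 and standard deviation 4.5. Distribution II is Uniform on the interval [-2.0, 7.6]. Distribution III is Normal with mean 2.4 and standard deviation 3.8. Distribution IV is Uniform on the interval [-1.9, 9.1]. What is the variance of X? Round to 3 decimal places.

Per component, I: μ=-1.3, E[X²]=21.94; II: μ=2.8, E[X²]=15.52; III: μ=2.4, E[X²]=20.2; IV: μ=3.6, E[X²]=23.0433.
E[X] = 0.34·-1.3 + 0.12·2.8 + 0.28·2.4 + 0.26·3.6 = 1.502.
E[X²] = 0.34·21.94 + 0.12·15.52 + 0.28·20.2 + 0.26·23.0433 = 20.9693.
Var(X) = E[X²] − (E[X])² = 20.9693 − 2.256 = 18.7133.

18.713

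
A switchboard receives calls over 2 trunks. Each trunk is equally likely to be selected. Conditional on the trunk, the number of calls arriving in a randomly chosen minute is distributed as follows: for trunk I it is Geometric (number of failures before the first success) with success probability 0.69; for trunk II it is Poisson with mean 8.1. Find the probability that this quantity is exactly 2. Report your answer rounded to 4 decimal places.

0.0381

Conditional on each trunk, P(X = 2): I: 0.066309; II: 0.0099576.
By total probability, P(X = 2) = 0.5·0.066309 + 0.5·0.0099576 = 0.0381333.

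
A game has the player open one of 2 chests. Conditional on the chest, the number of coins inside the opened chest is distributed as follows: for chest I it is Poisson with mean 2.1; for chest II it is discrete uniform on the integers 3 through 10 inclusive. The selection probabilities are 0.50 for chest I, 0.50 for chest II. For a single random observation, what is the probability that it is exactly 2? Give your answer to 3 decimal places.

0.135

Conditional on each chest, P(X = 2): I: 0.270016; II: 0.
By total probability, P(X = 2) = 0.5·0.270016 + 0.5·0 = 0.135008.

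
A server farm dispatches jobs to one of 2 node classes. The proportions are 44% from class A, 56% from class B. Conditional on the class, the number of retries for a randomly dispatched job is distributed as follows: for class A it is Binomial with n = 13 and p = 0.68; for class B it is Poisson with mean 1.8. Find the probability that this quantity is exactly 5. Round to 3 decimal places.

0.024

Conditional on each class, P(X = 5): A: 0.0205742; B: 0.0260286.
By total probability, P(X = 5) = 0.44·0.0205742 + 0.56·0.0260286 = 0.0236287.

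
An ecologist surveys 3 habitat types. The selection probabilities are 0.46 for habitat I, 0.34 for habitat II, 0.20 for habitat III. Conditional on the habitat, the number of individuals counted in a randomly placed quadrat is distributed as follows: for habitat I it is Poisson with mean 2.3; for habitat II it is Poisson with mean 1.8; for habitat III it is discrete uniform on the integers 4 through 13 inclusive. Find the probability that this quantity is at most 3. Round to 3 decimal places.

0.671

Conditional on each habitat, P(X ≤ 3): I: 0.799347; II: 0.891292; III: 0.
By total probability, P(X ≤ 3) = 0.46·0.799347 + 0.34·0.891292 + 0.2·0 = 0.670739.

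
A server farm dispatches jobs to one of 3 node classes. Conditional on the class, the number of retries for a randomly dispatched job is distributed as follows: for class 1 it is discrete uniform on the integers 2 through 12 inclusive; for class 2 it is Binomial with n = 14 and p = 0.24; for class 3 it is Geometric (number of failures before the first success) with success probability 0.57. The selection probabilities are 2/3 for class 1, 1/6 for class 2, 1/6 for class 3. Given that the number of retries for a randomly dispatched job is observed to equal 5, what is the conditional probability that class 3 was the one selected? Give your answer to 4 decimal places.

Likelihoods P(X=5 | ·): 1: 0.0909091; 2: 0.134847; 3: 0.00837948.
Posterior ∝ prior × likelihood. Numerator for 3: 0.166667·0.00837948 = 0.00139658.
Normalizing constant: 0.666667·0.0909091 + 0.166667·0.134847 + 0.166667·0.00837948 = 0.0844772.
P(3 | observation) = 0.00139658 / 0.0844772 = 0.016532.

0.0165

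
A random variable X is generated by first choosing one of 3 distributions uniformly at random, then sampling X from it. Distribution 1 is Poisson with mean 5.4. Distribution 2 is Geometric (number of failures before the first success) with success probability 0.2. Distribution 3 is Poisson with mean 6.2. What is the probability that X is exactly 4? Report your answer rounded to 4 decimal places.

0.1223

Conditional on each component, P(X = 4): 1: 0.16002; 2: 0.08192; 3: 0.124948.
By total probability, P(X = 4) = 0.333333·0.16002 + 0.333333·0.08192 + 0.333333·0.124948 = 0.122296.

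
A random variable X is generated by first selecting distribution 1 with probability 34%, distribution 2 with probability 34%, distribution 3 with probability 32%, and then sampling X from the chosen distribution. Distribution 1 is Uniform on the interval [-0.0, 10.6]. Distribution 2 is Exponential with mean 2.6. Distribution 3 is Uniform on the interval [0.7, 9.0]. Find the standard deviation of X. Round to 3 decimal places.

2.955

Per component, 1: μ=5.3, E[X²]=37.4533; 2: μ=2.6, E[X²]=13.52; 3: μ=4.85, E[X²]=29.2633.
E[X] = 0.34·5.3 + 0.34·2.6 + 0.32·4.85 = 4.238.
E[X²] = 0.34·37.4533 + 0.34·13.52 + 0.32·29.2633 = 26.6952.
Var(X) = E[X²] − (E[X])² = 26.6952 − 17.9606 = 8.73456.
SD(X) = √8.73456 = 2.95543.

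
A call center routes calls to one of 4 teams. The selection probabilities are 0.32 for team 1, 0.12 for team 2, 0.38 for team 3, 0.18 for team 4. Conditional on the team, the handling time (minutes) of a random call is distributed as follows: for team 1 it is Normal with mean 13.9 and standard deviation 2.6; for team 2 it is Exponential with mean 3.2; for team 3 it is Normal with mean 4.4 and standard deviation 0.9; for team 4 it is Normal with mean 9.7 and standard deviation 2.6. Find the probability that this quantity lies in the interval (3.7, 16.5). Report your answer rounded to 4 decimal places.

Conditional on each team, P(3.7 < X < 16.5): 1: 0.841301; 2: 0.308901; 3: 0.78165; 4: 0.985036.
By total probability, P(3.7 < X < 16.5) = 0.32·0.841301 + 0.12·0.308901 + 0.38·0.78165 + 0.18·0.985036 = 0.780618.

0.7806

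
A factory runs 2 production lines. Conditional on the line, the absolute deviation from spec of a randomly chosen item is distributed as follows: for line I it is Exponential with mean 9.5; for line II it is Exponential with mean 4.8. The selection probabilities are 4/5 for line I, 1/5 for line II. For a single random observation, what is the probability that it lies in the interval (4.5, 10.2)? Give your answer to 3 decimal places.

0.279

Conditional on each line, P(4.5 < X < 10.2): I: 0.280957; II: 0.272173.
By total probability, P(4.5 < X < 10.2) = 0.8·0.280957 + 0.2·0.272173 = 0.2792.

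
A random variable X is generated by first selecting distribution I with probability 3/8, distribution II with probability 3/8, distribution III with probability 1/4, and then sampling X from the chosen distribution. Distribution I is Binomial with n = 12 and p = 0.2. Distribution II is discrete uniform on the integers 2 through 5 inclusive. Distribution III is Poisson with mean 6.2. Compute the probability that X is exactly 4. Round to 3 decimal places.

0.175

Conditional on each component, P(X = 4): I: 0.132876; II: 0.25; III: 0.124948.
By total probability, P(X = 4) = 0.375·0.132876 + 0.375·0.25 + 0.25·0.124948 = 0.174815.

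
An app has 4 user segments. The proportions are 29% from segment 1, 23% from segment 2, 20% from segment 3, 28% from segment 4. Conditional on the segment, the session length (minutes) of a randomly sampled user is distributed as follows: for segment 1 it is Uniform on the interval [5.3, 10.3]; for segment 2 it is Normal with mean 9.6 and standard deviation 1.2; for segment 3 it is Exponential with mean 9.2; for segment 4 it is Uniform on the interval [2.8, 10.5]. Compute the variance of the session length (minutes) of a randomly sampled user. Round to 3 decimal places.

Per component, 1: μ=7.8, E[X²]=62.9233; 2: μ=9.6, E[X²]=93.6; 3: μ=9.2, E[X²]=169.28; 4: μ=6.65, E[X²]=49.1633.
E[X] = 0.29·7.8 + 0.23·9.6 + 0.2·9.2 + 0.28·6.65 = 8.172.
E[X²] = 0.29·62.9233 + 0.23·93.6 + 0.2·169.28 + 0.28·49.1633 = 87.3975.
Var(X) = E[X²] − (E[X])² = 87.3975 − 66.7816 = 20.6159.

20.616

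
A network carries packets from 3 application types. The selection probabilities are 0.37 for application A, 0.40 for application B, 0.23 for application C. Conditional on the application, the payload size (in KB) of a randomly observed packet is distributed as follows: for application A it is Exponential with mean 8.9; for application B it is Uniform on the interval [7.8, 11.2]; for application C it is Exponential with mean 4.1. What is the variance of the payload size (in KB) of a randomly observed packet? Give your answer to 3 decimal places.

Per component, A: μ=8.9, E[X²]=158.42; B: μ=9.5, E[X²]=91.2133; C: μ=4.1, E[X²]=33.62.
E[X] = 0.37·8.9 + 0.4·9.5 + 0.23·4.1 = 8.036.
E[X²] = 0.37·158.42 + 0.4·91.2133 + 0.23·33.62 = 102.833.
Var(X) = E[X²] − (E[X])² = 102.833 − 64.5773 = 38.256.

38.256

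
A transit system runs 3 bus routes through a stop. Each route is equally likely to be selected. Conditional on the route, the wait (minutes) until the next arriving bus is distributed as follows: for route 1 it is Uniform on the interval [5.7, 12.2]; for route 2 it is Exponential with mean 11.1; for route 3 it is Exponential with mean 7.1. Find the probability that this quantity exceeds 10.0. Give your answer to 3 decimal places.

0.330

Conditional on each route, P(X > 10.0): 1: 0.338462; 2: 0.406204; 3: 0.244522.
By total probability, P(X > 10.0) = 0.333333·0.338462 + 0.333333·0.406204 + 0.333333·0.244522 = 0.329729.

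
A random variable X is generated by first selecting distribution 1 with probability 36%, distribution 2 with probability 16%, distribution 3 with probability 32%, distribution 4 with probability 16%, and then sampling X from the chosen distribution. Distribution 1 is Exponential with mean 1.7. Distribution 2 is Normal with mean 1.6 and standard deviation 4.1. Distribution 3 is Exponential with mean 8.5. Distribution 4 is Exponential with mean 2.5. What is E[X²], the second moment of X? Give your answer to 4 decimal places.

53.4200

For each component E[X²] = Var + (mean)², giving 1: 5.78; 2: 19.37; 3: 144.5; 4: 12.5.
Overall E[X²] = 0.36·5.78 + 0.16·19.37 + 0.32·144.5 + 0.16·12.5 = 53.42.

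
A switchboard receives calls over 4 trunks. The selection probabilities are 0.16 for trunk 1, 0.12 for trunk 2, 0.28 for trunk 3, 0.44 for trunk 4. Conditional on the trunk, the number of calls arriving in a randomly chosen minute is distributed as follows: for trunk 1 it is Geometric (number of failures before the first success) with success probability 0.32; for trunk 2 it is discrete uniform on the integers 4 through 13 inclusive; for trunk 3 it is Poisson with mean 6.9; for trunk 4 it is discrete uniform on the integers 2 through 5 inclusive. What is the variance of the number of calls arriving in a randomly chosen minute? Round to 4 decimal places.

Per component, 1: μ=2.125, E[X²]=11.1562; 2: μ=8.5, E[X²]=80.5; 3: μ=6.9, E[X²]=54.51; 4: μ=3.5, E[X²]=13.5.
E[X] = 0.16·2.125 + 0.12·8.5 + 0.28·6.9 + 0.44·3.5 = 4.832.
E[X²] = 0.16·11.1562 + 0.12·80.5 + 0.28·54.51 + 0.44·13.5 = 32.6478.
Var(X) = E[X²] − (E[X])² = 32.6478 − 23.3482 = 9.29958.

9.2996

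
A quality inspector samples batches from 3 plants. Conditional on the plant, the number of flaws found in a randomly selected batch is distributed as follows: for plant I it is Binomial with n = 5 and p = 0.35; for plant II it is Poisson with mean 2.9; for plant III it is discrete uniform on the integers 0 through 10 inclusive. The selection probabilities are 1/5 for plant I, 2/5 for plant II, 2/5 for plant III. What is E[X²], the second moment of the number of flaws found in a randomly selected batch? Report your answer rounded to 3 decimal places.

For each component E[X²] = Var + (mean)², giving I: 4.2; II: 11.31; III: 35.
Overall E[X²] = 0.2·4.2 + 0.4·11.31 + 0.4·35 = 19.364.

19.364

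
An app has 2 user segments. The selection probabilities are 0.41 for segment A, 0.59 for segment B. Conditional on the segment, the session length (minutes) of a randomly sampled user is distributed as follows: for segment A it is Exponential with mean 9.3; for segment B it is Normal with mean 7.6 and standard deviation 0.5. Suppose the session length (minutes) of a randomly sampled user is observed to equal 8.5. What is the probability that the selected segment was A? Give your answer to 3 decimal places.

Likelihoods f(8.5 | ·): A: 0.0431103; B: 0.1579.
Posterior ∝ prior × likelihood. Numerator for A: 0.41·0.0431103 = 0.0176752.
Normalizing constant: 0.41·0.0431103 + 0.59·0.1579 = 0.110836.
P(A | observation) = 0.0176752 / 0.110836 = 0.159471.

0.159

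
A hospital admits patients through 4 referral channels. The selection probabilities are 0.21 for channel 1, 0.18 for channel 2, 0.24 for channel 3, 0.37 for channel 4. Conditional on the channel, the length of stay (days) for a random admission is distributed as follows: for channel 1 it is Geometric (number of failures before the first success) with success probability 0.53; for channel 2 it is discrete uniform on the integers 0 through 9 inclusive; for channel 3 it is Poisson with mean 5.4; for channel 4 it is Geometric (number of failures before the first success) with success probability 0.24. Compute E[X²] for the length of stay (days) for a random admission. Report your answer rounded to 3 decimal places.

For each component E[X²] = Var + (mean)², giving 1: 2.45959; 2: 28.5; 3: 34.56; 4: 23.2222.
Overall E[X²] = 0.21·2.45959 + 0.18·28.5 + 0.24·34.56 + 0.37·23.2222 = 22.5331.

22.533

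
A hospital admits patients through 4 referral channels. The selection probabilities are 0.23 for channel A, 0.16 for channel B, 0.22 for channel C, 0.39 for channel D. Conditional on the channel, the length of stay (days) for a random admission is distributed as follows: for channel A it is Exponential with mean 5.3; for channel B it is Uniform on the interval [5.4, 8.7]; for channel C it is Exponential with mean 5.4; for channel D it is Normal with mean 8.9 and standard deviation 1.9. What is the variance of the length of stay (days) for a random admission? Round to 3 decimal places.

Per component, A: μ=5.3, E[X²]=56.18; B: μ=7.05, E[X²]=50.61; C: μ=5.4, E[X²]=58.32; D: μ=8.9, E[X²]=82.82.
E[X] = 0.23·5.3 + 0.16·7.05 + 0.22·5.4 + 0.39·8.9 = 7.006.
E[X²] = 0.23·56.18 + 0.16·50.61 + 0.22·58.32 + 0.39·82.82 = 66.1492.
Var(X) = E[X²] − (E[X])² = 66.1492 − 49.084 = 17.0652.

17.065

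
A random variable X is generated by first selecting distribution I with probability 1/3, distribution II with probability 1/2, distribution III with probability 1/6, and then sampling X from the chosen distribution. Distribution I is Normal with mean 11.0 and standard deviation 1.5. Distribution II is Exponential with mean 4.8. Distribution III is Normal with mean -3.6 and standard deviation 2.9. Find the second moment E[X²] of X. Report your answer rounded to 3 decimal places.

67.685

For each component E[X²] = Var + (mean)², giving I: 123.25; II: 46.08; III: 21.37.
Overall E[X²] = 0.333333·123.25 + 0.5·46.08 + 0.166667·21.37 = 67.685.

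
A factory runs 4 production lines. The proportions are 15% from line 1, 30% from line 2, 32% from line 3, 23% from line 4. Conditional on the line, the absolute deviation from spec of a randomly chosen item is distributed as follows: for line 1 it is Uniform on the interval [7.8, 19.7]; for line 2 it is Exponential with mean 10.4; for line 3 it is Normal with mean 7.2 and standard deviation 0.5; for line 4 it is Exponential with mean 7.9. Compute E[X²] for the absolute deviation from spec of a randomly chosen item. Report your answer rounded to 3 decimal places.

140.403

For each component E[X²] = Var + (mean)², giving 1: 200.863; 2: 216.32; 3: 52.09; 4: 124.82.
Overall E[X²] = 0.15·200.863 + 0.3·216.32 + 0.32·52.09 + 0.23·124.82 = 140.403.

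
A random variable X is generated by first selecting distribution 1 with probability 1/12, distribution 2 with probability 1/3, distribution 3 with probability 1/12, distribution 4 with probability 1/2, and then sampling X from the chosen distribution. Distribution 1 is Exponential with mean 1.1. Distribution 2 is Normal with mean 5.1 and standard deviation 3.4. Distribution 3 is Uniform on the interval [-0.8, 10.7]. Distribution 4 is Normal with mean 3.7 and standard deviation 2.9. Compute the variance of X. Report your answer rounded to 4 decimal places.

Per component, 1: μ=1.1, E[X²]=2.42; 2: μ=5.1, E[X²]=37.57; 3: μ=4.95, E[X²]=35.5233; 4: μ=3.7, E[X²]=22.1.
E[X] = 0.0833333·1.1 + 0.333333·5.1 + 0.0833333·4.95 + 0.5·3.7 = 4.05417.
E[X²] = 0.0833333·2.42 + 0.333333·37.57 + 0.0833333·35.5233 + 0.5·22.1 = 26.7353.
Var(X) = E[X²] − (E[X])² = 26.7353 − 16.4363 = 10.299.

10.2990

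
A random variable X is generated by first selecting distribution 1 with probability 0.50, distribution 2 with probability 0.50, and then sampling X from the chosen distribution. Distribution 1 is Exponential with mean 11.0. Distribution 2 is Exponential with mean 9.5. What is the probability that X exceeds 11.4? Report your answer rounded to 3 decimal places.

0.328

Conditional on each component, P(X > 11.4): 1: 0.354742; 2: 0.301194.
By total probability, P(X > 11.4) = 0.5·0.354742 + 0.5·0.301194 = 0.327968.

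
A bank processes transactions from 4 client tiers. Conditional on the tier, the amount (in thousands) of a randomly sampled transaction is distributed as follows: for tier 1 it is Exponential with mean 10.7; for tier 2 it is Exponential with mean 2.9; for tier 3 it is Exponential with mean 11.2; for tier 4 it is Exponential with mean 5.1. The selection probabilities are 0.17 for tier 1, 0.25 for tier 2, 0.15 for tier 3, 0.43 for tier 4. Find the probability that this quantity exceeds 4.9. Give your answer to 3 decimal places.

Conditional on each tier, P(X > 4.9): 1: 0.632583; 2: 0.184583; 3: 0.645649; 4: 0.382593.
By total probability, P(X > 4.9) = 0.17·0.632583 + 0.25·0.184583 + 0.15·0.645649 + 0.43·0.382593 = 0.415047.

0.415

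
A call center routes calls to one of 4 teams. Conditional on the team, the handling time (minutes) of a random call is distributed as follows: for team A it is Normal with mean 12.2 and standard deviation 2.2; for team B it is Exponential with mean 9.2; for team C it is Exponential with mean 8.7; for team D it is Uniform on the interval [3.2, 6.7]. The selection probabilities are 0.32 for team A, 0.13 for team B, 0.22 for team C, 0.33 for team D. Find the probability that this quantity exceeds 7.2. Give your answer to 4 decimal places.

0.4719

Conditional on each team, P(X > 7.2): A: 0.988479; B: 0.457212; C: 0.437103; D: 0.
By total probability, P(X > 7.2) = 0.32·0.988479 + 0.13·0.457212 + 0.22·0.437103 + 0.33·0 = 0.471913.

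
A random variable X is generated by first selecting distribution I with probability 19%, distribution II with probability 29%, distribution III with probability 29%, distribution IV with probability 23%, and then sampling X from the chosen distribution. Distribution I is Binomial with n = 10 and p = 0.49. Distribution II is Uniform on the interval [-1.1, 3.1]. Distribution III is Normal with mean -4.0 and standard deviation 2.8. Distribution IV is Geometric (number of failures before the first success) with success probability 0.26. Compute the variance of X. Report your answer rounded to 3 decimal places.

16.535

Per component, I: μ=4.9, E[X²]=26.509; II: μ=1, E[X²]=2.47; III: μ=-4, E[X²]=23.84; IV: μ=2.84615, E[X²]=19.0473.
E[X] = 0.19·4.9 + 0.29·1 + 0.29·-4 + 0.23·2.84615 = 0.715615.
E[X²] = 0.19·26.509 + 0.29·2.47 + 0.29·23.84 + 0.23·19.0473 = 17.0475.
Var(X) = E[X²] − (E[X])² = 17.0475 − 0.512105 = 16.5354.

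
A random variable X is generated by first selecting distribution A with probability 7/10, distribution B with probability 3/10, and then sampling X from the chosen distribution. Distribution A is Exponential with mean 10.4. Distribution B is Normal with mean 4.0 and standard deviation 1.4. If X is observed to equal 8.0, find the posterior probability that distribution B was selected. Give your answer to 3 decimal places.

Likelihoods f(8.0 | ·): A: 0.0445547; B: 0.00481007.
Posterior ∝ prior × likelihood. Numerator for B: 0.3·0.00481007 = 0.00144302.
Normalizing constant: 0.7·0.0445547 + 0.3·0.00481007 = 0.0326313.
P(B | observation) = 0.00144302 / 0.0326313 = 0.0442219.

0.044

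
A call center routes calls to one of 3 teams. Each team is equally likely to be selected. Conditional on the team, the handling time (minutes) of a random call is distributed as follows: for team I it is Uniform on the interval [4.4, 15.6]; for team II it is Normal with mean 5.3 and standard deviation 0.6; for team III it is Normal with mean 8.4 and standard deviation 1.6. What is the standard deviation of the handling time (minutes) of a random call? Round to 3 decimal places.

Per component, I: μ=10, E[X²]=110.453; II: μ=5.3, E[X²]=28.45; III: μ=8.4, E[X²]=73.12.
E[X] = 0.333333·10 + 0.333333·5.3 + 0.333333·8.4 = 7.9.
E[X²] = 0.333333·110.453 + 0.333333·28.45 + 0.333333·73.12 = 70.6744.
Var(X) = E[X²] − (E[X])² = 70.6744 − 62.41 = 8.26444.
SD(X) = √8.26444 = 2.87479.

2.875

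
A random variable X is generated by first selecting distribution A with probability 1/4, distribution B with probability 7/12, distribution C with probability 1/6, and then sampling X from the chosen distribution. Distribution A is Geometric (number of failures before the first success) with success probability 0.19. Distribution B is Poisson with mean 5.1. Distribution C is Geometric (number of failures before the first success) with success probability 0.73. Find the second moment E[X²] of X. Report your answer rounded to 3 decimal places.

28.408

For each component E[X²] = Var + (mean)², giving A: 40.6122; B: 31.11; C: 0.64346.
Overall E[X²] = 0.25·40.6122 + 0.583333·31.11 + 0.166667·0.64346 = 28.4078.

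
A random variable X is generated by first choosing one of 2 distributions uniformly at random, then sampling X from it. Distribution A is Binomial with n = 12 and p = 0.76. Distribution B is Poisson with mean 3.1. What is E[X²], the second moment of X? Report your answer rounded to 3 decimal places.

49.037

For each component E[X²] = Var + (mean)², giving A: 85.3632; B: 12.71.
Overall E[X²] = 0.5·85.3632 + 0.5·12.71 = 49.0366.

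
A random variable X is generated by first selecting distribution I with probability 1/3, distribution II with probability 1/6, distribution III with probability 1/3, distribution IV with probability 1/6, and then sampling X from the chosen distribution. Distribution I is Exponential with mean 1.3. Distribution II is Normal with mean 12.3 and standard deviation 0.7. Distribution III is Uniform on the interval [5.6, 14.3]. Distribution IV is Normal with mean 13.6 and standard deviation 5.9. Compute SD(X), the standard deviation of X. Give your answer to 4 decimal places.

5.7519

Per component, I: μ=1.3, E[X²]=3.38; II: μ=12.3, E[X²]=151.78; III: μ=9.95, E[X²]=105.31; IV: μ=13.6, E[X²]=219.77.
E[X] = 0.333333·1.3 + 0.166667·12.3 + 0.333333·9.95 + 0.166667·13.6 = 8.06667.
E[X²] = 0.333333·3.38 + 0.166667·151.78 + 0.333333·105.31 + 0.166667·219.77 = 98.155.
Var(X) = E[X²] − (E[X])² = 98.155 − 65.0711 = 33.0839.
SD(X) = √33.0839 = 5.75186.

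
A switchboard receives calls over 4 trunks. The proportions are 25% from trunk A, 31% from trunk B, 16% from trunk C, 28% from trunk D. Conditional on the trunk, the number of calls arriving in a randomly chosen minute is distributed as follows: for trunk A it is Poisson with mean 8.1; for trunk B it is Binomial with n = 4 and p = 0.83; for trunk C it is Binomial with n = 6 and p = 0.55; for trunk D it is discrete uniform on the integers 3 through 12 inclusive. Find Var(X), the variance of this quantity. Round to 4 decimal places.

Per component, A: μ=8.1, E[X²]=73.71; B: μ=3.32, E[X²]=11.5868; C: μ=3.3, E[X²]=12.375; D: μ=7.5, E[X²]=64.5.
E[X] = 0.25·8.1 + 0.31·3.32 + 0.16·3.3 + 0.28·7.5 = 5.6822.
E[X²] = 0.25·73.71 + 0.31·11.5868 + 0.16·12.375 + 0.28·64.5 = 42.0594.
Var(X) = E[X²] − (E[X])² = 42.0594 − 32.2874 = 9.77201.

9.7720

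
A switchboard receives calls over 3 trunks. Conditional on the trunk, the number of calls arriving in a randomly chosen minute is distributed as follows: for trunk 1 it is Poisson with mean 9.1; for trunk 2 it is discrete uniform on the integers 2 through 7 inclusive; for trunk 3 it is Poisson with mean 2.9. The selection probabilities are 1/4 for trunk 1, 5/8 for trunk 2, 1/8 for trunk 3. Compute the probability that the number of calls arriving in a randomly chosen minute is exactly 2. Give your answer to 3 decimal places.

0.134

Conditional on each trunk, P(X = 2): 1: 0.00462352; 2: 0.166667; 3: 0.231373.
By total probability, P(X = 2) = 0.25·0.00462352 + 0.625·0.166667 + 0.125·0.231373 = 0.134244.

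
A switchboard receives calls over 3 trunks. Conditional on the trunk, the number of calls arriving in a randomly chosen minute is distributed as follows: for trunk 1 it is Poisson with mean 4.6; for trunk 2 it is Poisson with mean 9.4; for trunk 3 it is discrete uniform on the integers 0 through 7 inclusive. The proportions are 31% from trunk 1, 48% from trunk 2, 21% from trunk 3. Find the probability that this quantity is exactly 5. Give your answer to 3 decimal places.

Conditional on each trunk, P(X = 5): 1: 0.172526; 2: 0.0505929; 3: 0.125.
By total probability, P(X = 5) = 0.31·0.172526 + 0.48·0.0505929 + 0.21·0.125 = 0.104018.

0.104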